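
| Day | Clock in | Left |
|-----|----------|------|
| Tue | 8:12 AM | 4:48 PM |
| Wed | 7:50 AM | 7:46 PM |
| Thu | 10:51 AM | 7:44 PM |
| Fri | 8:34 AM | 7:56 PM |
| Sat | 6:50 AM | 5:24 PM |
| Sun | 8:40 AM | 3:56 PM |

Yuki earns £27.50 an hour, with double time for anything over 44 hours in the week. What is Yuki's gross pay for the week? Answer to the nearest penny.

Tue: 8:12 AM–4:48 PM = 8 h 36 min
Wed: 7:50 AM–7:46 PM = 11 h 56 min
Thu: 10:51 AM–7:44 PM = 8 h 53 min
Fri: 8:34 AM–7:56 PM = 11 h 22 min
Sat: 6:50 AM–5:24 PM = 10 h 34 min
Sun: 8:40 AM–3:56 PM = 7 h 16 min
Total worked: 58 h 37 min = 3517 min.
Regular 44 h 0 min = 2640 min at £27.50/h; overtime 14 h 37 min = 877 min at £55.00/h.
Pay = (2640 × £27.50 + 877 × £55.00) ÷ 60 = £2013.92.

£2013.92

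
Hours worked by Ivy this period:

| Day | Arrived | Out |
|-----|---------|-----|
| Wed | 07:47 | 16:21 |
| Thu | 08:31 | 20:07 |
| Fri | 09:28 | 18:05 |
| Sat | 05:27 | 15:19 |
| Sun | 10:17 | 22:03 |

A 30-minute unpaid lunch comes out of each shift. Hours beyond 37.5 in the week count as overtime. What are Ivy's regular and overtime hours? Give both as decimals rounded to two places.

Regular 37.50 hours, overtime 10.42 hours

Wed: 07:47–16:21 = 8 h 34 min; less 30 min break → 8 h 4 min
Thu: 08:31–20:07 = 11 h 36 min; less 30 min break → 11 h 6 min
Fri: 09:28–18:05 = 8 h 37 min; less 30 min break → 8 h 7 min
Sat: 05:27–15:19 = 9 h 52 min; less 30 min break → 9 h 22 min
Sun: 10:17–22:03 = 11 h 46 min; less 30 min break → 11 h 16 min
Total worked: 47 h 55 min = 47.92 h.
Threshold 37.5 h → overtime 10 h 25 min, regular 37 h 30 min.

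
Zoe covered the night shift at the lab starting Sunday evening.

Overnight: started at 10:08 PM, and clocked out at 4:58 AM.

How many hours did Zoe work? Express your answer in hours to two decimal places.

Overnight: 10:08 PM → midnight = 1 h 52 min; midnight → 4:58 AM = 4 h 58 min; span 6 h 50 min

6.83 hours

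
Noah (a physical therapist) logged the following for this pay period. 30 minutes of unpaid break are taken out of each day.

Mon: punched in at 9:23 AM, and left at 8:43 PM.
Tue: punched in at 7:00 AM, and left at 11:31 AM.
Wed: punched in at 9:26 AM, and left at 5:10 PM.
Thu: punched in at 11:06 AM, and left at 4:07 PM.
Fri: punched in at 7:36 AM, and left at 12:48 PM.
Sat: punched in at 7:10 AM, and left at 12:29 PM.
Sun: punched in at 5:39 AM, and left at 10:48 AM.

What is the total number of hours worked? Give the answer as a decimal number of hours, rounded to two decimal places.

40.77 hours

Mon: 9:23 AM–8:43 PM = 11 h 20 min; less 30 min break → 10 h 50 min
Tue: 7:00 AM–11:31 AM = 4 h 31 min; less 30 min break → 4 h 1 min
Wed: 9:26 AM–5:10 PM = 7 h 44 min; less 30 min break → 7 h 14 min
Thu: 11:06 AM–4:07 PM = 5 h 1 min; less 30 min break → 4 h 31 min
Fri: 7:36 AM–12:48 PM = 5 h 12 min; less 30 min break → 4 h 42 min
Sat: 7:10 AM–12:29 PM = 5 h 19 min; less 30 min break → 4 h 49 min
Sun: 5:39 AM–10:48 AM = 5 h 9 min; less 30 min break → 4 h 39 min
Total: 10 h 50 min + 4 h 1 min + 7 h 14 min + 4 h 31 min + 4 h 42 min + 4 h 49 min + 4 h 39 min = 40 h 46 min.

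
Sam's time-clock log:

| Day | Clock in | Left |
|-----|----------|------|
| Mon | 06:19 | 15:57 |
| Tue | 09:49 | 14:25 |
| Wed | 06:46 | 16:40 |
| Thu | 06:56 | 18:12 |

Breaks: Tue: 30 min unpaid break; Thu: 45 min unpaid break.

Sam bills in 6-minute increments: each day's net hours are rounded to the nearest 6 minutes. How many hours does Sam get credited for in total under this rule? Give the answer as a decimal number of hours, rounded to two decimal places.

Mon: 06:19–15:57 = 9 h 38 min → rounds to 9 h 36 min
Tue: 09:49–14:25 = 4 h 36 min − 30 min = 4 h 6 min → rounds to 4 h 6 min
Wed: 06:46–16:40 = 9 h 54 min → rounds to 9 h 54 min
Thu: 06:56–18:12 = 11 h 16 min − 45 min = 10 h 31 min → rounds to 10 h 30 min
Total credited: 34 h 6 min.

34.10 hours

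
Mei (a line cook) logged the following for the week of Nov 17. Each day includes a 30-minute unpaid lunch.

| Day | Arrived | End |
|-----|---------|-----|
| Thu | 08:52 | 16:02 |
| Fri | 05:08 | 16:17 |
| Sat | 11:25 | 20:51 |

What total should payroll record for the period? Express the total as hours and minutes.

Thu: 08:52–16:02 = 7 h 10 min; less 30 min break → 6 h 40 min
Fri: 05:08–16:17 = 11 h 9 min; less 30 min break → 10 h 39 min
Sat: 11:25–20:51 = 9 h 26 min; less 30 min break → 8 h 56 min
Total: 6 h 40 min + 10 h 39 min + 8 h 56 min = 26 h 15 min.

26 h 15 min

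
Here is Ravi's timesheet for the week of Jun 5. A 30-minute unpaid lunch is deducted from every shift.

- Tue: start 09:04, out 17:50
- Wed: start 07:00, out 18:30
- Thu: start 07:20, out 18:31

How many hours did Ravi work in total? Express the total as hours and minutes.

Tue: 09:04–17:50 = 8 h 46 min; less 30 min break → 8 h 16 min
Wed: 07:00–18:30 = 11 h 30 min; less 30 min break → 11 h 0 min
Thu: 07:20–18:31 = 11 h 11 min; less 30 min break → 10 h 41 min
Total: 8 h 16 min + 11 h 0 min + 10 h 41 min = 29 h 57 min.

29 h 57 min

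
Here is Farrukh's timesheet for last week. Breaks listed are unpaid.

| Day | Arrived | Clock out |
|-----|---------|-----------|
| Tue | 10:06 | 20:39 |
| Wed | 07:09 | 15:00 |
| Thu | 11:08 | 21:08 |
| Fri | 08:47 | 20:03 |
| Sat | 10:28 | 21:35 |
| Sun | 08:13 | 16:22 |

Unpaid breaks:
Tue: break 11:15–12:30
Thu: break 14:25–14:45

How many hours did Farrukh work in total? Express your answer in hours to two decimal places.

57.35 hours

Tue: 10:06–20:39 = 10 h 33 min; less 75 min break → 9 h 18 min
Wed: 07:09–15:00 = 7 h 51 min
Thu: 11:08–21:08 = 10 h 0 min; less 20 min break → 9 h 40 min
Fri: 08:47–20:03 = 11 h 16 min
Sat: 10:28–21:35 = 11 h 7 min
Sun: 08:13–16:22 = 8 h 9 min
Total: 9 h 18 min + 7 h 51 min + 9 h 40 min + 11 h 16 min + 11 h 7 min + 8 h 9 min = 57 h 21 min.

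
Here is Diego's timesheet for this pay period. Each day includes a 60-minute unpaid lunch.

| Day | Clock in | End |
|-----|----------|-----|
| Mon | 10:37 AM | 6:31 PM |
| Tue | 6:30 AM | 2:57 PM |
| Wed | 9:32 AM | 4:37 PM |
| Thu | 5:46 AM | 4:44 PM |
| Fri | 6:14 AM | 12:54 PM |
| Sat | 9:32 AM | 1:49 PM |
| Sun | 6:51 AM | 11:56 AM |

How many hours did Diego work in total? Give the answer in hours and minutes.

43 h 26 min

Mon: 10:37 AM–6:31 PM = 7 h 54 min; less 60 min break → 6 h 54 min
Tue: 6:30 AM–2:57 PM = 8 h 27 min; less 60 min break → 7 h 27 min
Wed: 9:32 AM–4:37 PM = 7 h 5 min; less 60 min break → 6 h 5 min
Thu: 5:46 AM–4:44 PM = 10 h 58 min; less 60 min break → 9 h 58 min
Fri: 6:14 AM–12:54 PM = 6 h 40 min; less 60 min break → 5 h 40 min
Sat: 9:32 AM–1:49 PM = 4 h 17 min; less 60 min break → 3 h 17 min
Sun: 6:51 AM–11:56 AM = 5 h 5 min; less 60 min break → 4 h 5 min
Total: 6 h 54 min + 7 h 27 min + 6 h 5 min + 9 h 58 min + 5 h 40 min + 3 h 17 min + 4 h 5 min = 43 h 26 min.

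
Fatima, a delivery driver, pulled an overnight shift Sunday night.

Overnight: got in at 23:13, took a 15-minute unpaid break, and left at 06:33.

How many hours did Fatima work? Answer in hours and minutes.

Overnight: 23:13 → midnight = 0 h 47 min; midnight → 06:33 = 6 h 33 min; span 7 h 20 min; less 15 min break → 7 h 5 min

7 h 5 min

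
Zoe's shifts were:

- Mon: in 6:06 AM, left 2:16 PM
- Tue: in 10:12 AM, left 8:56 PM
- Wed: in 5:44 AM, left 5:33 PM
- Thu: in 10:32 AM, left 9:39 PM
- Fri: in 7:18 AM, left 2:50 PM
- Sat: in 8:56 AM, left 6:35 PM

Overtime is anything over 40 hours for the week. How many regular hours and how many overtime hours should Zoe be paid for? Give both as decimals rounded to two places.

Mon: 6:06 AM–2:16 PM = 8 h 10 min
Tue: 10:12 AM–8:56 PM = 10 h 44 min
Wed: 5:44 AM–5:33 PM = 11 h 49 min
Thu: 10:32 AM–9:39 PM = 11 h 7 min
Fri: 7:18 AM–2:50 PM = 7 h 32 min
Sat: 8:56 AM–6:35 PM = 9 h 39 min
Total worked: 59 h 1 min = 59.02 h.
Threshold 40 h → overtime 19 h 1 min, regular 40 h 0 min.

Regular 40.00 hours, overtime 19.02 hours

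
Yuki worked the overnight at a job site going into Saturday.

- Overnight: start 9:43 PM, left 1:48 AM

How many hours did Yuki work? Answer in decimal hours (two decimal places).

4.08 hours

Overnight: 9:43 PM → midnight = 2 h 17 min; midnight → 1:48 AM = 1 h 48 min; span 4 h 5 min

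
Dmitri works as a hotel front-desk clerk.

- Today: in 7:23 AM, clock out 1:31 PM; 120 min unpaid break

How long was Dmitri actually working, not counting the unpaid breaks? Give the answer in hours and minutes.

4 h 8 min

Today: 7:23 AM–1:31 PM = 6 h 8 min; less 120 min break → 4 h 8 min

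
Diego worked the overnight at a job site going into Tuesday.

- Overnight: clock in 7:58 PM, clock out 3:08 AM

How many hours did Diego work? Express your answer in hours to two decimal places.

7.17 hours

Overnight: 7:58 PM → midnight = 4 h 2 min; midnight → 3:08 AM = 3 h 8 min; span 7 h 10 min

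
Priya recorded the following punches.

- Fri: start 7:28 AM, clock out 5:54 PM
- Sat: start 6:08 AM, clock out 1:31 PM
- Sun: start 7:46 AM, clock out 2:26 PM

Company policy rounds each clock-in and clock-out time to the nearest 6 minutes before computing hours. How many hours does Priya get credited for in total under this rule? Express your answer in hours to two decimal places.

24.40 hours

Fri: in 7:28 AM→7:30 AM, out 5:54 PM→5:54 PM; 10 h 24 min
Sat: in 6:08 AM→6:06 AM, out 1:31 PM→1:30 PM; 7 h 24 min
Sun: in 7:46 AM→7:48 AM, out 2:26 PM→2:24 PM; 6 h 36 min
Total credited: 24 h 24 min.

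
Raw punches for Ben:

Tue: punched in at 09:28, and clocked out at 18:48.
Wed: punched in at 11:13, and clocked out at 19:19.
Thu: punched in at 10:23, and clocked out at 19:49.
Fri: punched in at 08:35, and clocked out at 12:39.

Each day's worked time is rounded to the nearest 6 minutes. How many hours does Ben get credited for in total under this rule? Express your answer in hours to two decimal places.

Tue: 09:28–18:48 = 9 h 20 min → rounds to 9 h 18 min
Wed: 11:13–19:19 = 8 h 6 min → rounds to 8 h 6 min
Thu: 10:23–19:49 = 9 h 26 min → rounds to 9 h 24 min
Fri: 08:35–12:39 = 4 h 4 min → rounds to 4 h 6 min
Total credited: 30 h 54 min.

30.90 hours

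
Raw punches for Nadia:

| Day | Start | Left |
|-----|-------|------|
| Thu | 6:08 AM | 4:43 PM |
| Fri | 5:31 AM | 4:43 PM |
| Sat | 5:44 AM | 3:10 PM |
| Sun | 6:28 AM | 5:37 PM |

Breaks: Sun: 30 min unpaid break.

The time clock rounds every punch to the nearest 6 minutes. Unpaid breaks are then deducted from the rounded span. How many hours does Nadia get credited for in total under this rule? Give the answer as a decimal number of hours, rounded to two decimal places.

Thu: in 6:08 AM→6:06 AM, out 4:43 PM→4:42 PM; 10 h 36 min
Fri: in 5:31 AM→5:30 AM, out 4:43 PM→4:42 PM; 11 h 12 min
Sat: in 5:44 AM→5:42 AM, out 3:10 PM→3:12 PM; 9 h 30 min
Sun: in 6:28 AM→6:30 AM, out 5:37 PM→5:36 PM; 11 h 6 min − 30 min = 10 h 36 min
Total credited: 41 h 54 min.

41.90 hours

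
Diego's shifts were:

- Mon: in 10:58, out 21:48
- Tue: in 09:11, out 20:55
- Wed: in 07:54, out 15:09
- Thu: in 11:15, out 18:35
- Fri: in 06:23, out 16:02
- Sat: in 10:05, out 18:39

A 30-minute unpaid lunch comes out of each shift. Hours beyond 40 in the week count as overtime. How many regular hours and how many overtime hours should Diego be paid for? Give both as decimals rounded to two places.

Mon: 10:58–21:48 = 10 h 50 min; less 30 min break → 10 h 20 min
Tue: 09:11–20:55 = 11 h 44 min; less 30 min break → 11 h 14 min
Wed: 07:54–15:09 = 7 h 15 min; less 30 min break → 6 h 45 min
Thu: 11:15–18:35 = 7 h 20 min; less 30 min break → 6 h 50 min
Fri: 06:23–16:02 = 9 h 39 min; less 30 min break → 9 h 9 min
Sat: 10:05–18:39 = 8 h 34 min; less 30 min break → 8 h 4 min
Total worked: 52 h 22 min = 52.37 h.
Threshold 40 h → overtime 12 h 22 min, regular 40 h 0 min.

Regular 40.00 hours, overtime 12.37 hours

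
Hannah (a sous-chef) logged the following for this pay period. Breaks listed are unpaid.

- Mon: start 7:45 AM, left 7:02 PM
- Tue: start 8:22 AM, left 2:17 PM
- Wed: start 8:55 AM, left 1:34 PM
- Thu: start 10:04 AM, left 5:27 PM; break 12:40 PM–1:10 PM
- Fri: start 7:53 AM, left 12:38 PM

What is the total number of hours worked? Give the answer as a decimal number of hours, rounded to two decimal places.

Mon: 7:45 AM–7:02 PM = 11 h 17 min
Tue: 8:22 AM–2:17 PM = 5 h 55 min
Wed: 8:55 AM–1:34 PM = 4 h 39 min
Thu: 10:04 AM–5:27 PM = 7 h 23 min; less 30 min break → 6 h 53 min
Fri: 7:53 AM–12:38 PM = 4 h 45 min
Total: 11 h 17 min + 5 h 55 min + 4 h 39 min + 6 h 53 min + 4 h 45 min = 33 h 29 min.

33.48 hours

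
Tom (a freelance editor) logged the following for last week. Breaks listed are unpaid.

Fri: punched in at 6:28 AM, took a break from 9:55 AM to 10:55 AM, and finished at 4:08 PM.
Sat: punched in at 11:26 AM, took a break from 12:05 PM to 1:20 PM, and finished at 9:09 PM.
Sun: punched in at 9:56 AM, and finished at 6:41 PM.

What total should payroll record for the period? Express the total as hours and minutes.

Fri: 6:28 AM–4:08 PM = 9 h 40 min; less 60 min break → 8 h 40 min
Sat: 11:26 AM–9:09 PM = 9 h 43 min; less 75 min break → 8 h 28 min
Sun: 9:56 AM–6:41 PM = 8 h 45 min
Total: 8 h 40 min + 8 h 28 min + 8 h 45 min = 25 h 53 min.

25 h 53 min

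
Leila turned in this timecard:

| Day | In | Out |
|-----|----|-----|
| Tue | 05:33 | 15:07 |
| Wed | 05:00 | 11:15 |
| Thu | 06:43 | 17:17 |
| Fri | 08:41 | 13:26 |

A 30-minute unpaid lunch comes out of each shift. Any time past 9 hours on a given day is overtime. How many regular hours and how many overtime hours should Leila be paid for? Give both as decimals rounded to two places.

Regular 28.00 hours, overtime 1.13 hours

Tue: 05:33–15:07 = 9 h 34 min; less 30 min break → 9 h 4 min
Wed: 05:00–11:15 = 6 h 15 min; less 30 min break → 5 h 45 min
Thu: 06:43–17:17 = 10 h 34 min; less 30 min break → 10 h 4 min
Fri: 08:41–13:26 = 4 h 45 min; less 30 min break → 4 h 15 min
Tue reg 9 h 0 min / OT 0 h 4 min; Wed reg 5 h 45 min / OT 0 h 0 min; Thu reg 9 h 0 min / OT 1 h 4 min; Fri reg 4 h 15 min / OT 0 h 0 min.
Totals: regular 28 h 0 min, overtime 1 h 8 min.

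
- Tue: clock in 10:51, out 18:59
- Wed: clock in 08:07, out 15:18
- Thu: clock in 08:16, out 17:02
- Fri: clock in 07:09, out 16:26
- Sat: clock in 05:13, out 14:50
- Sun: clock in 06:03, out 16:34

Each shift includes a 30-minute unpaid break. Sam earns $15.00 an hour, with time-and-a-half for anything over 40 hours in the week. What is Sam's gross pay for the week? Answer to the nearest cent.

Tue: 10:51–18:59 = 8 h 8 min; less 30 min break → 7 h 38 min
Wed: 08:07–15:18 = 7 h 11 min; less 30 min break → 6 h 41 min
Thu: 08:16–17:02 = 8 h 46 min; less 30 min break → 8 h 16 min
Fri: 07:09–16:26 = 9 h 17 min; less 30 min break → 8 h 47 min
Sat: 05:13–14:50 = 9 h 37 min; less 30 min break → 9 h 7 min
Sun: 06:03–16:34 = 10 h 31 min; less 30 min break → 10 h 1 min
Total worked: 50 h 30 min = 3030 min.
Regular 40 h 0 min = 2400 min at $15.00/h; overtime 10 h 30 min = 630 min at $22.50/h.
Pay = (2400 × $15.00 + 630 × $22.50) ÷ 60 = $836.25.

$836.25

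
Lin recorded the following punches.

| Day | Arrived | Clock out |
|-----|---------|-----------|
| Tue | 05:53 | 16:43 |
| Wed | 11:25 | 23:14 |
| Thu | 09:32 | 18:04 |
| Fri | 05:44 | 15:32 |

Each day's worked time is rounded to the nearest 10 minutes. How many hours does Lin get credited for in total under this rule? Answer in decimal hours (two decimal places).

Tue: 05:53–16:43 = 10 h 50 min → rounds to 10 h 50 min
Wed: 11:25–23:14 = 11 h 49 min → rounds to 11 h 50 min
Thu: 09:32–18:04 = 8 h 32 min → rounds to 8 h 30 min
Fri: 05:44–15:32 = 9 h 48 min → rounds to 9 h 50 min
Total credited: 41 h 0 min.

41.00 hours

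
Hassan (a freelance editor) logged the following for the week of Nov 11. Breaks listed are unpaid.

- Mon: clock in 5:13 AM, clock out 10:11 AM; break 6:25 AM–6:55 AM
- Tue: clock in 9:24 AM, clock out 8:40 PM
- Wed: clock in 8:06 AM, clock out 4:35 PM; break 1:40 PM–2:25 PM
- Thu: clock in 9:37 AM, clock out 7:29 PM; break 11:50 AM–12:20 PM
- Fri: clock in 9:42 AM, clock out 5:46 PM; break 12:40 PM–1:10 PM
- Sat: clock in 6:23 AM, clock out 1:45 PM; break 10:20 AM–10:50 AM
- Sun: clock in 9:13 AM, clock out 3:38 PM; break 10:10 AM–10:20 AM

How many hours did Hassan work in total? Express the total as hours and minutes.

Mon: 5:13 AM–10:11 AM = 4 h 58 min; less 30 min break → 4 h 28 min
Tue: 9:24 AM–8:40 PM = 11 h 16 min
Wed: 8:06 AM–4:35 PM = 8 h 29 min; less 45 min break → 7 h 44 min
Thu: 9:37 AM–7:29 PM = 9 h 52 min; less 30 min break → 9 h 22 min
Fri: 9:42 AM–5:46 PM = 8 h 4 min; less 30 min break → 7 h 34 min
Sat: 6:23 AM–1:45 PM = 7 h 22 min; less 30 min break → 6 h 52 min
Sun: 9:13 AM–3:38 PM = 6 h 25 min; less 10 min break → 6 h 15 min
Total: 4 h 28 min + 11 h 16 min + 7 h 44 min + 9 h 22 min + 7 h 34 min + 6 h 52 min + 6 h 15 min = 53 h 31 min.

53 h 31 min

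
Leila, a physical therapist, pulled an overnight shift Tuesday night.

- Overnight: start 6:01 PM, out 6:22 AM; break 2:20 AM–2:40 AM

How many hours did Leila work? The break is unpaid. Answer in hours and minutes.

Overnight: 6:01 PM → midnight = 5 h 59 min; midnight → 6:22 AM = 6 h 22 min; span 12 h 21 min; less 20 min break → 12 h 1 min

12 h 1 min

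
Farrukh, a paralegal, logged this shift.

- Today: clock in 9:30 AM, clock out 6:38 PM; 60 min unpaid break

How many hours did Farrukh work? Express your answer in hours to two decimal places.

8.13 hours

Today: 9:30 AM–6:38 PM = 9 h 8 min; less 60 min break → 8 h 8 min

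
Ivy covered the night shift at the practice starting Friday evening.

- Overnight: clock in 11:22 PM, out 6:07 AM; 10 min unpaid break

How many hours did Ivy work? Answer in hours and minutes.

Overnight: 11:22 PM → midnight = 0 h 38 min; midnight → 6:07 AM = 6 h 7 min; span 6 h 45 min; less 10 min break → 6 h 35 min

6 h 35 min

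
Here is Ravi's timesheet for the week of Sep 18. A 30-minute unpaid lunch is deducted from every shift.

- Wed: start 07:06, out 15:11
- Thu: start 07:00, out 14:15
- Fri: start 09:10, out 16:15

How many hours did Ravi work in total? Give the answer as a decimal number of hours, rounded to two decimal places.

Wed: 07:06–15:11 = 8 h 5 min; less 30 min break → 7 h 35 min
Thu: 07:00–14:15 = 7 h 15 min; less 30 min break → 6 h 45 min
Fri: 09:10–16:15 = 7 h 5 min; less 30 min break → 6 h 35 min
Total: 7 h 35 min + 6 h 45 min + 6 h 35 min = 20 h 55 min.

20.92 hours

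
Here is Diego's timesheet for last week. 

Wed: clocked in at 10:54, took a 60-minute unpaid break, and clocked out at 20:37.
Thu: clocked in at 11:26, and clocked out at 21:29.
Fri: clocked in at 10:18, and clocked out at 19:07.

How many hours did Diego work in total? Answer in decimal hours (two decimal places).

27.58 hours

Wed: 10:54–20:37 = 9 h 43 min; less 60 min break → 8 h 43 min
Thu: 11:26–21:29 = 10 h 3 min
Fri: 10:18–19:07 = 8 h 49 min
Total: 8 h 43 min + 10 h 3 min + 8 h 49 min = 27 h 35 min.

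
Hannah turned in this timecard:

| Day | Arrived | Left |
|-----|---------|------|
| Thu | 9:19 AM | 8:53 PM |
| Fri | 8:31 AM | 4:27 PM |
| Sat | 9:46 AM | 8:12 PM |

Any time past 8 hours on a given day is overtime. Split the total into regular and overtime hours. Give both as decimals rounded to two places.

Thu: 9:19 AM–8:53 PM = 11 h 34 min
Fri: 8:31 AM–4:27 PM = 7 h 56 min
Sat: 9:46 AM–8:12 PM = 10 h 26 min
Thu reg 8 h 0 min / OT 3 h 34 min; Fri reg 7 h 56 min / OT 0 h 0 min; Sat reg 8 h 0 min / OT 2 h 26 min.
Totals: regular 23 h 56 min, overtime 6 h 0 min.

Regular 23.93 hours, overtime 6.00 hours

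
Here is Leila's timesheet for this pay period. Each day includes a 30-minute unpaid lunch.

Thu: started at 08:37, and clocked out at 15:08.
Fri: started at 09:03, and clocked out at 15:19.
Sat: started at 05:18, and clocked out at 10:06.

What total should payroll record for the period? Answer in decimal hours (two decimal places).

Thu: 08:37–15:08 = 6 h 31 min; less 30 min break → 6 h 1 min
Fri: 09:03–15:19 = 6 h 16 min; less 30 min break → 5 h 46 min
Sat: 05:18–10:06 = 4 h 48 min; less 30 min break → 4 h 18 min
Total: 6 h 1 min + 5 h 46 min + 4 h 18 min = 16 h 5 min.

16.08 hours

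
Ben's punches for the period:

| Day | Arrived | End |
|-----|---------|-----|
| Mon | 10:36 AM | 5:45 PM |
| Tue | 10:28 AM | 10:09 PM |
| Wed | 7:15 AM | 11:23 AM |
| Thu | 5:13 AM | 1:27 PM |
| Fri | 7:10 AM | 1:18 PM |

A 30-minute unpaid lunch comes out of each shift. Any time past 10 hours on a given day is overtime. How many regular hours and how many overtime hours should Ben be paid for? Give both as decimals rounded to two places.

Mon: 10:36 AM–5:45 PM = 7 h 9 min; less 30 min break → 6 h 39 min
Tue: 10:28 AM–10:09 PM = 11 h 41 min; less 30 min break → 11 h 11 min
Wed: 7:15 AM–11:23 AM = 4 h 8 min; less 30 min break → 3 h 38 min
Thu: 5:13 AM–1:27 PM = 8 h 14 min; less 30 min break → 7 h 44 min
Fri: 7:10 AM–1:18 PM = 6 h 8 min; less 30 min break → 5 h 38 min
Mon reg 6 h 39 min / OT 0 h 0 min; Tue reg 10 h 0 min / OT 1 h 11 min; Wed reg 3 h 38 min / OT 0 h 0 min; Thu reg 7 h 44 min / OT 0 h 0 min; Fri reg 5 h 38 min / OT 0 h 0 min.
Totals: regular 33 h 39 min, overtime 1 h 11 min.

Regular 33.65 hours, overtime 1.18 hours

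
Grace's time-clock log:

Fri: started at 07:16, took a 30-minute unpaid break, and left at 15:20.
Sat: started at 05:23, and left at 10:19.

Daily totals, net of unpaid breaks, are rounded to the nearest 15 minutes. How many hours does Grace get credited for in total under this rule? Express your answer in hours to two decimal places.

Fri: 07:16–15:20 = 8 h 4 min − 30 min = 7 h 34 min → rounds to 7 h 30 min
Sat: 05:23–10:19 = 4 h 56 min → rounds to 5 h 0 min
Total credited: 12 h 30 min.

12.50 hours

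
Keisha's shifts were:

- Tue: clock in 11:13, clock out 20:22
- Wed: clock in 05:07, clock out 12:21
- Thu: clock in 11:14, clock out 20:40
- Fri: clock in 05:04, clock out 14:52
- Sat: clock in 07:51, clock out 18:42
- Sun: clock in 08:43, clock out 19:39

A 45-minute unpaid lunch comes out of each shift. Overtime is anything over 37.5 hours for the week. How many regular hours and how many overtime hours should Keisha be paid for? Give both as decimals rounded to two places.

Regular 37.50 hours, overtime 15.40 hours

Tue: 11:13–20:22 = 9 h 9 min; less 45 min break → 8 h 24 min
Wed: 05:07–12:21 = 7 h 14 min; less 45 min break → 6 h 29 min
Thu: 11:14–20:40 = 9 h 26 min; less 45 min break → 8 h 41 min
Fri: 05:04–14:52 = 9 h 48 min; less 45 min break → 9 h 3 min
Sat: 07:51–18:42 = 10 h 51 min; less 45 min break → 10 h 6 min
Sun: 08:43–19:39 = 10 h 56 min; less 45 min break → 10 h 11 min
Total worked: 52 h 54 min = 52.90 h.
Threshold 37.5 h → overtime 15 h 24 min, regular 37 h 30 min.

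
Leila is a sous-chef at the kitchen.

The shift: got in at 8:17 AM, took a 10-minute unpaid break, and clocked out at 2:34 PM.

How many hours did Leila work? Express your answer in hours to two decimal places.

The shift: 8:17 AM–2:34 PM = 6 h 17 min; less 10 min break → 6 h 7 min

6.12 hours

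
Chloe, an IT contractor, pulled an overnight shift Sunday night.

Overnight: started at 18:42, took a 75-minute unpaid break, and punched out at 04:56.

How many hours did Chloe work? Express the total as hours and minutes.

8 h 59 min

Overnight: 18:42 → midnight = 5 h 18 min; midnight → 04:56 = 4 h 56 min; span 10 h 14 min; less 75 min break → 8 h 59 min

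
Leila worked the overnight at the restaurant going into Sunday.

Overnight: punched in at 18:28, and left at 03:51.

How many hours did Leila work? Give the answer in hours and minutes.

Overnight: 18:28 → midnight = 5 h 32 min; midnight → 03:51 = 3 h 51 min; span 9 h 23 min

9 h 23 min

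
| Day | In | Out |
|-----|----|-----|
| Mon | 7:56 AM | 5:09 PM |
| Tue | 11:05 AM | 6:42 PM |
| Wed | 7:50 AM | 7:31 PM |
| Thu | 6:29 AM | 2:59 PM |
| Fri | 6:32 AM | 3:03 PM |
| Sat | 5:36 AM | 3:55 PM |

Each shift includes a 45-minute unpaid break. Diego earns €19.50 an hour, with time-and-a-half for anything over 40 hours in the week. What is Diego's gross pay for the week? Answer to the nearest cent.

Mon: 7:56 AM–5:09 PM = 9 h 13 min; less 45 min break → 8 h 28 min
Tue: 11:05 AM–6:42 PM = 7 h 37 min; less 45 min break → 6 h 52 min
Wed: 7:50 AM–7:31 PM = 11 h 41 min; less 45 min break → 10 h 56 min
Thu: 6:29 AM–2:59 PM = 8 h 30 min; less 45 min break → 7 h 45 min
Fri: 6:32 AM–3:03 PM = 8 h 31 min; less 45 min break → 7 h 46 min
Sat: 5:36 AM–3:55 PM = 10 h 19 min; less 45 min break → 9 h 34 min
Total worked: 51 h 21 min = 3081 min.
Regular 40 h 0 min = 2400 min at €19.50/h; overtime 11 h 21 min = 681 min at €29.25/h.
Pay = (2400 × €19.50 + 681 × €29.25) ÷ 60 = €1111.99.

€1111.99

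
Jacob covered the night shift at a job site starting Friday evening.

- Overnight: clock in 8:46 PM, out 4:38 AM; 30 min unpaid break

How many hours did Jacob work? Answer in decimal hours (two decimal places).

Overnight: 8:46 PM → midnight = 3 h 14 min; midnight → 4:38 AM = 4 h 38 min; span 7 h 52 min; less 30 min break → 7 h 22 min

7.37 hours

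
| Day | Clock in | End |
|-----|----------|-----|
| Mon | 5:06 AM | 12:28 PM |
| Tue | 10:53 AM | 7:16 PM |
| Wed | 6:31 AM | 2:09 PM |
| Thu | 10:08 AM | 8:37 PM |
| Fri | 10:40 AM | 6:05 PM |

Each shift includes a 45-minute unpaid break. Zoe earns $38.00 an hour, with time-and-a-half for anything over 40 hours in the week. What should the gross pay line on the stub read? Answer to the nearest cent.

Mon: 5:06 AM–12:28 PM = 7 h 22 min; less 45 min break → 6 h 37 min
Tue: 10:53 AM–7:16 PM = 8 h 23 min; less 45 min break → 7 h 38 min
Wed: 6:31 AM–2:09 PM = 7 h 38 min; less 45 min break → 6 h 53 min
Thu: 10:08 AM–8:37 PM = 10 h 29 min; less 45 min break → 9 h 44 min
Fri: 10:40 AM–6:05 PM = 7 h 25 min; less 45 min break → 6 h 40 min
Total worked: 37 h 32 min = 2252 min.
Regular 37 h 32 min = 2252 min at $38.00/h; overtime 0 h 0 min = 0 min at $57.00/h.
Pay = (2252 × $38.00 + 0 × $57.00) ÷ 60 = $1426.27.

$1426.27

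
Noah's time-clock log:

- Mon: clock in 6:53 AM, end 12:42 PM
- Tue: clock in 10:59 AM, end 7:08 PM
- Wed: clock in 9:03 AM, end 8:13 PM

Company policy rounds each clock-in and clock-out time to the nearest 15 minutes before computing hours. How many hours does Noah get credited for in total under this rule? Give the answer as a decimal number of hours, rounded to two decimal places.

Mon: in 6:53 AM→7:00 AM, out 12:42 PM→12:45 PM; 5 h 45 min
Tue: in 10:59 AM→11:00 AM, out 7:08 PM→7:15 PM; 8 h 15 min
Wed: in 9:03 AM→9:00 AM, out 8:13 PM→8:15 PM; 11 h 15 min
Total credited: 25 h 15 min.

25.25 hours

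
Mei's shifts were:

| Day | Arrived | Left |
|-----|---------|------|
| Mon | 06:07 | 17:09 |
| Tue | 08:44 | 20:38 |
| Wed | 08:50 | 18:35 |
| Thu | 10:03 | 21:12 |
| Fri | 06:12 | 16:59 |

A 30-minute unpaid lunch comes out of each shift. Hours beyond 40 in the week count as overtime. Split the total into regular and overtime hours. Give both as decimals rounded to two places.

Mon: 06:07–17:09 = 11 h 2 min; less 30 min break → 10 h 32 min
Tue: 08:44–20:38 = 11 h 54 min; less 30 min break → 11 h 24 min
Wed: 08:50–18:35 = 9 h 45 min; less 30 min break → 9 h 15 min
Thu: 10:03–21:12 = 11 h 9 min; less 30 min break → 10 h 39 min
Fri: 06:12–16:59 = 10 h 47 min; less 30 min break → 10 h 17 min
Total worked: 52 h 7 min = 52.12 h.
Threshold 40 h → overtime 12 h 7 min, regular 40 h 0 min.

Regular 40.00 hours, overtime 12.12 hours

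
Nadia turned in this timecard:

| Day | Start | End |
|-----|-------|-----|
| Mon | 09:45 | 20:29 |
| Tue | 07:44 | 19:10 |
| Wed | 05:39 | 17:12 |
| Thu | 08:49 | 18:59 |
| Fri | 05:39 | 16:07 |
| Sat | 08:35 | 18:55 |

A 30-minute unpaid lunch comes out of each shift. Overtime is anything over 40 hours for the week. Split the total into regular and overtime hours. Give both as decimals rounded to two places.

Mon: 09:45–20:29 = 10 h 44 min; less 30 min break → 10 h 14 min
Tue: 07:44–19:10 = 11 h 26 min; less 30 min break → 10 h 56 min
Wed: 05:39–17:12 = 11 h 33 min; less 30 min break → 11 h 3 min
Thu: 08:49–18:59 = 10 h 10 min; less 30 min break → 9 h 40 min
Fri: 05:39–16:07 = 10 h 28 min; less 30 min break → 9 h 58 min
Sat: 08:35–18:55 = 10 h 20 min; less 30 min break → 9 h 50 min
Total worked: 61 h 41 min = 61.68 h.
Threshold 40 h → overtime 21 h 41 min, regular 40 h 0 min.

Regular 40.00 hours, overtime 21.68 hours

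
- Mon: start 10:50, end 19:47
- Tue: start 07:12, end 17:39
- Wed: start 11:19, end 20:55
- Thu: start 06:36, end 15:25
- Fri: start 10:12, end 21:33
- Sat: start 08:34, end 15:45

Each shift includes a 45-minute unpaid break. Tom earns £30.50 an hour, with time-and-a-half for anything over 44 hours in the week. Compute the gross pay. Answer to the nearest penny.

£1701.14

Mon: 10:50–19:47 = 8 h 57 min; less 45 min break → 8 h 12 min
Tue: 07:12–17:39 = 10 h 27 min; less 45 min break → 9 h 42 min
Wed: 11:19–20:55 = 9 h 36 min; less 45 min break → 8 h 51 min
Thu: 06:36–15:25 = 8 h 49 min; less 45 min break → 8 h 4 min
Fri: 10:12–21:33 = 11 h 21 min; less 45 min break → 10 h 36 min
Sat: 08:34–15:45 = 7 h 11 min; less 45 min break → 6 h 26 min
Total worked: 51 h 51 min = 3111 min.
Regular 44 h 0 min = 2640 min at £30.50/h; overtime 7 h 51 min = 471 min at £45.75/h.
Pay = (2640 × £30.50 + 471 × £45.75) ÷ 60 = £1701.14.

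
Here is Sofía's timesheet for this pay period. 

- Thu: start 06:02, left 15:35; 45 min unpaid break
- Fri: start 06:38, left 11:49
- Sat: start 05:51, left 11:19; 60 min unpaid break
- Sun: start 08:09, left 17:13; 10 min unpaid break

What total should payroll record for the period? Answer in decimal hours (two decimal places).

Thu: 06:02–15:35 = 9 h 33 min; less 45 min break → 8 h 48 min
Fri: 06:38–11:49 = 5 h 11 min
Sat: 05:51–11:19 = 5 h 28 min; less 60 min break → 4 h 28 min
Sun: 08:09–17:13 = 9 h 4 min; less 10 min break → 8 h 54 min
Total: 8 h 48 min + 5 h 11 min + 4 h 28 min + 8 h 54 min = 27 h 21 min.

27.35 hours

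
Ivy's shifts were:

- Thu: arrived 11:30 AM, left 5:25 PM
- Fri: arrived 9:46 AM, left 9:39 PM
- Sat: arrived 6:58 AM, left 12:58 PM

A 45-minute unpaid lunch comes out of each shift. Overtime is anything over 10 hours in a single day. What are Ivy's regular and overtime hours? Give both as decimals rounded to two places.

Regular 20.42 hours, overtime 1.13 hours

Thu: 11:30 AM–5:25 PM = 5 h 55 min; less 45 min break → 5 h 10 min
Fri: 9:46 AM–9:39 PM = 11 h 53 min; less 45 min break → 11 h 8 min
Sat: 6:58 AM–12:58 PM = 6 h 0 min; less 45 min break → 5 h 15 min
Thu reg 5 h 10 min / OT 0 h 0 min; Fri reg 10 h 0 min / OT 1 h 8 min; Sat reg 5 h 15 min / OT 0 h 0 min.
Totals: regular 20 h 25 min, overtime 1 h 8 min.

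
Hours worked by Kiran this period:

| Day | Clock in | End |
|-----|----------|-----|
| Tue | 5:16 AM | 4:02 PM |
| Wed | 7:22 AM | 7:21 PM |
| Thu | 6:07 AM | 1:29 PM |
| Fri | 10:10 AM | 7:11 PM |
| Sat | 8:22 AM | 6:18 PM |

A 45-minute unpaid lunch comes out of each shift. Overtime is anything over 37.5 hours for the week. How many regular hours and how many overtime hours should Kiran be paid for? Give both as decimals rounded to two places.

Tue: 5:16 AM–4:02 PM = 10 h 46 min; less 45 min break → 10 h 1 min
Wed: 7:22 AM–7:21 PM = 11 h 59 min; less 45 min break → 11 h 14 min
Thu: 6:07 AM–1:29 PM = 7 h 22 min; less 45 min break → 6 h 37 min
Fri: 10:10 AM–7:11 PM = 9 h 1 min; less 45 min break → 8 h 16 min
Sat: 8:22 AM–6:18 PM = 9 h 56 min; less 45 min break → 9 h 11 min
Total worked: 45 h 19 min = 45.32 h.
Threshold 37.5 h → overtime 7 h 49 min, regular 37 h 30 min.

Regular 37.50 hours, overtime 7.82 hours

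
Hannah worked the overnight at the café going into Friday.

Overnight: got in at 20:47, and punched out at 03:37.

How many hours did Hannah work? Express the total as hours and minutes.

Overnight: 20:47 → midnight = 3 h 13 min; midnight → 03:37 = 3 h 37 min; span 6 h 50 min

6 h 50 min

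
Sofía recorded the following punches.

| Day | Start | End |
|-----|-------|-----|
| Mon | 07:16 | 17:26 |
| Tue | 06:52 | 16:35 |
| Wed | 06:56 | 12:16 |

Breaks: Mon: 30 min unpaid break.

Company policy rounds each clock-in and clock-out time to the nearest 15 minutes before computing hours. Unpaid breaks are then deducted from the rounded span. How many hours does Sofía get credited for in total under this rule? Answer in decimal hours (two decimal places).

Mon: in 07:16→07:15, out 17:26→17:30; 10 h 15 min − 30 min = 9 h 45 min
Tue: in 06:52→06:45, out 16:35→16:30; 9 h 45 min
Wed: in 06:56→07:00, out 12:16→12:15; 5 h 15 min
Total credited: 24 h 45 min.

24.75 hours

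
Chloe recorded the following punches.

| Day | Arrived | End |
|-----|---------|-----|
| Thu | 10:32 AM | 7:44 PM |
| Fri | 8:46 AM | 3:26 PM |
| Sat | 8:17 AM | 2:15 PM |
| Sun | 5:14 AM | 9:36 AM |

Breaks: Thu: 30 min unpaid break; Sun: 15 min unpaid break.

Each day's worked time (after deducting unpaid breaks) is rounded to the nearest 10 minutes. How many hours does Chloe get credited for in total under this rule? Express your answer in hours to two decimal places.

Thu: 10:32 AM–7:44 PM = 9 h 12 min − 30 min = 8 h 42 min → rounds to 8 h 40 min
Fri: 8:46 AM–3:26 PM = 6 h 40 min → rounds to 6 h 40 min
Sat: 8:17 AM–2:15 PM = 5 h 58 min → rounds to 6 h 0 min
Sun: 5:14 AM–9:36 AM = 4 h 22 min − 15 min = 4 h 7 min → rounds to 4 h 10 min
Total credited: 25 h 30 min.

25.50 hours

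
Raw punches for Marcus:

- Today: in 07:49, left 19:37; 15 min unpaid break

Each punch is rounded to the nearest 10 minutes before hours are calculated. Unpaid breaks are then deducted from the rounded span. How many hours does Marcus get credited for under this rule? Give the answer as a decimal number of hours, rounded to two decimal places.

Today: in 07:49→07:50, out 19:37→19:40; 11 h 50 min − 15 min = 11 h 35 min

11.58 hours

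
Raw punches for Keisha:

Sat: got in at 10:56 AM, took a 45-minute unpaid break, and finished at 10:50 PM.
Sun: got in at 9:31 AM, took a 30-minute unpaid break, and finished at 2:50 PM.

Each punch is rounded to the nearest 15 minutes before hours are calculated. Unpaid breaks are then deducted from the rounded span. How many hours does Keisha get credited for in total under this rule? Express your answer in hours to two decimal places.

15.75 hours

Sat: in 10:56 AM→11:00 AM, out 10:50 PM→10:45 PM; 11 h 45 min − 45 min = 11 h 0 min
Sun: in 9:31 AM→9:30 AM, out 2:50 PM→2:45 PM; 5 h 15 min − 30 min = 4 h 45 min
Total credited: 15 h 45 min.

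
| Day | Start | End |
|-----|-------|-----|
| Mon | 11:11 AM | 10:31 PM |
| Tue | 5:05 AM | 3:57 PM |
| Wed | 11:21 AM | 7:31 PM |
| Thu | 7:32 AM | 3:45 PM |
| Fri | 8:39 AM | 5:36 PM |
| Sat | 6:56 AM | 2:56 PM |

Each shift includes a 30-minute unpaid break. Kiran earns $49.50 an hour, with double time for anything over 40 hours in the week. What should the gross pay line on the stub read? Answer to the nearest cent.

$3220.80

Mon: 11:11 AM–10:31 PM = 11 h 20 min; less 30 min break → 10 h 50 min
Tue: 5:05 AM–3:57 PM = 10 h 52 min; less 30 min break → 10 h 22 min
Wed: 11:21 AM–7:31 PM = 8 h 10 min; less 30 min break → 7 h 40 min
Thu: 7:32 AM–3:45 PM = 8 h 13 min; less 30 min break → 7 h 43 min
Fri: 8:39 AM–5:36 PM = 8 h 57 min; less 30 min break → 8 h 27 min
Sat: 6:56 AM–2:56 PM = 8 h 0 min; less 30 min break → 7 h 30 min
Total worked: 52 h 32 min = 3152 min.
Regular 40 h 0 min = 2400 min at $49.50/h; overtime 12 h 32 min = 752 min at $99.00/h.
Pay = (2400 × $49.50 + 752 × $99.00) ÷ 60 = $3220.80.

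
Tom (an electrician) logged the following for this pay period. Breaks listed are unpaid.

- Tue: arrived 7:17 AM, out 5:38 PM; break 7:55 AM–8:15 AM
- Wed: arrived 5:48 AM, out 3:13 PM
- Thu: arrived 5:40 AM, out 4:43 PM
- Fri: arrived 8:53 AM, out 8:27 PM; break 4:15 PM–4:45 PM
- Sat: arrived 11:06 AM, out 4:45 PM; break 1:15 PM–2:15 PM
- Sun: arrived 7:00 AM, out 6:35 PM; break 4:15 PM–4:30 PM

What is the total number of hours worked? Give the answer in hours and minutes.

Tue: 7:17 AM–5:38 PM = 10 h 21 min; less 20 min break → 10 h 1 min
Wed: 5:48 AM–3:13 PM = 9 h 25 min
Thu: 5:40 AM–4:43 PM = 11 h 3 min
Fri: 8:53 AM–8:27 PM = 11 h 34 min; less 30 min break → 11 h 4 min
Sat: 11:06 AM–4:45 PM = 5 h 39 min; less 60 min break → 4 h 39 min
Sun: 7:00 AM–6:35 PM = 11 h 35 min; less 15 min break → 11 h 20 min
Total: 10 h 1 min + 9 h 25 min + 11 h 3 min + 11 h 4 min + 4 h 39 min + 11 h 20 min = 57 h 32 min.

57 h 32 min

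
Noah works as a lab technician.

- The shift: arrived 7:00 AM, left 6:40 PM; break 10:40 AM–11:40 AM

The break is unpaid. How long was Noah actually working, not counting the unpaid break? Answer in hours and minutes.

10 h 40 min

The shift: 7:00 AM–6:40 PM = 11 h 40 min; less 60 min break → 10 h 40 min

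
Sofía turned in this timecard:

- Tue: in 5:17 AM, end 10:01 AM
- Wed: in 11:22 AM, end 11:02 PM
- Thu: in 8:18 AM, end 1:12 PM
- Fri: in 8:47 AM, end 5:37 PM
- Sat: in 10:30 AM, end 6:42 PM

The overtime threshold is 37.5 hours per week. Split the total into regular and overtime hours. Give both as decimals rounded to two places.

Regular 37.50 hours, overtime 0.83 hours

Tue: 5:17 AM–10:01 AM = 4 h 44 min
Wed: 11:22 AM–11:02 PM = 11 h 40 min
Thu: 8:18 AM–1:12 PM = 4 h 54 min
Fri: 8:47 AM–5:37 PM = 8 h 50 min
Sat: 10:30 AM–6:42 PM = 8 h 12 min
Total worked: 38 h 20 min = 38.33 h.
Threshold 37.5 h → overtime 0 h 50 min, regular 37 h 30 min.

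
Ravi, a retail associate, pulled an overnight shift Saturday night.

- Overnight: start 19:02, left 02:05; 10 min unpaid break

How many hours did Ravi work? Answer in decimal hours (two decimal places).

Overnight: 19:02 → midnight = 4 h 58 min; midnight → 02:05 = 2 h 5 min; span 7 h 3 min; less 10 min break → 6 h 53 min

6.88 hours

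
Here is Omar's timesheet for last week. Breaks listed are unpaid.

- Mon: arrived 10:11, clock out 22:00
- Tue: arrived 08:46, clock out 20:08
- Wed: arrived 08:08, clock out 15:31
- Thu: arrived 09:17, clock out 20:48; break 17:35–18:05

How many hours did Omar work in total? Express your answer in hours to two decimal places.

Mon: 10:11–22:00 = 11 h 49 min
Tue: 08:46–20:08 = 11 h 22 min
Wed: 08:08–15:31 = 7 h 23 min
Thu: 09:17–20:48 = 11 h 31 min; less 30 min break → 11 h 1 min
Total: 11 h 49 min + 11 h 22 min + 7 h 23 min + 11 h 1 min = 41 h 35 min.

41.58 hours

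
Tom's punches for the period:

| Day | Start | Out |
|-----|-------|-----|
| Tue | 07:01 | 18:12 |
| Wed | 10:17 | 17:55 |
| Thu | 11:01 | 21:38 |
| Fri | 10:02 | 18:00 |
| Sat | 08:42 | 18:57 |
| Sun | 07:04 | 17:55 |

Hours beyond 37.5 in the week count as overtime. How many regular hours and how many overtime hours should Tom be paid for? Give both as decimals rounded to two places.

Regular 37.50 hours, overtime 21.00 hours

Tue: 07:01–18:12 = 11 h 11 min
Wed: 10:17–17:55 = 7 h 38 min
Thu: 11:01–21:38 = 10 h 37 min
Fri: 10:02–18:00 = 7 h 58 min
Sat: 08:42–18:57 = 10 h 15 min
Sun: 07:04–17:55 = 10 h 51 min
Total worked: 58 h 30 min = 58.50 h.
Threshold 37.5 h → overtime 21 h 0 min, regular 37 h 30 min.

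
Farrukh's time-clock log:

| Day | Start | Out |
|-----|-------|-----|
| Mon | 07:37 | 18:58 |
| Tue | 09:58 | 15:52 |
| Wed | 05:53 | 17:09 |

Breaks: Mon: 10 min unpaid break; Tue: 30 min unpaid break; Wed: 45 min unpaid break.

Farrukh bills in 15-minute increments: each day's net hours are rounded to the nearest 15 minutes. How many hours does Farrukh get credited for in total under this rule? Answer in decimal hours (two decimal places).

Mon: 07:37–18:58 = 11 h 21 min − 10 min = 11 h 11 min → rounds to 11 h 15 min
Tue: 09:58–15:52 = 5 h 54 min − 30 min = 5 h 24 min → rounds to 5 h 30 min
Wed: 05:53–17:09 = 11 h 16 min − 45 min = 10 h 31 min → rounds to 10 h 30 min
Total credited: 27 h 15 min.

27.25 hours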